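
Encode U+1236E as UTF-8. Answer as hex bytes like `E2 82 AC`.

U+1236E = 0x1236E = 74606 decimal. In range U+10000–U+10FFFF → 4-byte form: 11110xxx 10xxxxxx 10xxxxxx 10xxxxxx.
Binary (21 bits): 000010010001101101110.
Split 3+6+6+6: 000 | 010010 | 001101 | 101110.
Byte 1: 11110000 = 0xF0.
Byte 2: 10010010 = 0x92.
Byte 3: 10001101 = 0x8D.
Byte 4: 10101110 = 0xAE.

F0 92 8D AE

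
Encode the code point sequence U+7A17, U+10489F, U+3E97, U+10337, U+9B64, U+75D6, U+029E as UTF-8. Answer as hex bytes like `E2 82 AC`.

U+7A17: 3-byte form → E7 A8 97.
U+10489F: 4-byte form → F4 84 A2 9F.
U+3E97: 3-byte form → E3 BA 97.
U+10337: 4-byte form → F0 90 8C B7.
U+9B64: 3-byte form → E9 AD A4.
U+75D6: 3-byte form → E7 97 96.
U+029E: 2-byte form → CA 9E.
Concatenated (22 bytes): E7 A8 97 F4 84 A2 9F E3 BA 97 F0 90 8C B7 E9 AD A4 E7 97 96 CA 9E.

E7 A8 97 F4 84 A2 9F E3 BA 97 F0 90 8C B7 E9 AD A4 E7 97 96 CA 9E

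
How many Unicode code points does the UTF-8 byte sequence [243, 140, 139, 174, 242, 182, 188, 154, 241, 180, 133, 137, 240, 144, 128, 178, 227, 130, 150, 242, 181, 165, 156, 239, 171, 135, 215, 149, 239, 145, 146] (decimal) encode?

9

Byte at offset 0: 0xF3 = 11110011 → 4-byte char (#1). Advance 4.
Byte at offset 4: 0xF2 = 11110010 → 4-byte char (#2). Advance 4.
Byte at offset 8: 0xF1 = 11110001 → 4-byte char (#3). Advance 4.
Byte at offset 12: 0xF0 = 11110000 → 4-byte char (#4). Advance 4.
Byte at offset 16: 0xE3 = 11100011 → 3-byte char (#5). Advance 3.
Byte at offset 19: 0xF2 = 11110010 → 4-byte char (#6). Advance 4.
Byte at offset 23: 0xEF = 11101111 → 3-byte char (#7). Advance 3.
Byte at offset 26: 0xD7 = 11010111 → 2-byte char (#8). Advance 2.
Byte at offset 28: 0xEF = 11101111 → 3-byte char (#9). Advance 3.
Reached end at offset 31 after 9 code points.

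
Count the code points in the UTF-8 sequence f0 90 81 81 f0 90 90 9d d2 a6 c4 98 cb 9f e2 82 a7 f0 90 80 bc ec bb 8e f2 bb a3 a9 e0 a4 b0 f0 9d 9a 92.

11

Byte at offset 0: 0xF0 = 11110000 → 4-byte char (#1). Advance 4.
Byte at offset 4: 0xF0 = 11110000 → 4-byte char (#2). Advance 4.
Byte at offset 8: 0xD2 = 11010010 → 2-byte char (#3). Advance 2.
Byte at offset 10: 0xC4 = 11000100 → 2-byte char (#4). Advance 2.
Byte at offset 12: 0xCB = 11001011 → 2-byte char (#5). Advance 2.
Byte at offset 14: 0xE2 = 11100010 → 3-byte char (#6). Advance 3.
Byte at offset 17: 0xF0 = 11110000 → 4-byte char (#7). Advance 4.
Byte at offset 21: 0xEC = 11101100 → 3-byte char (#8). Advance 3.
Byte at offset 24: 0xF2 = 11110010 → 4-byte char (#9). Advance 4.
Byte at offset 28: 0xE0 = 11100000 → 3-byte char (#10). Advance 3.
Byte at offset 31: 0xF0 = 11110000 → 4-byte char (#11). Advance 4.
Reached end at offset 35 after 11 code points.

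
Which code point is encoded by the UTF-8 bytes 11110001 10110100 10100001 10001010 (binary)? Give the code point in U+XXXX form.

U+7484A

Leading byte 0xF1 = 11110001 matches 11110xxx → 4-byte sequence.
Byte 1: 0xF1 = 11110001, payload 001 (3 bits).
Byte 2: 0xB4 = 10110100 (10xxxxxx ✓), payload 110100.
Byte 3: 0xA1 = 10100001 (10xxxxxx ✓), payload 100001.
Byte 4: 0x8A = 10001010 (10xxxxxx ✓), payload 001010.
Concatenate: 001110100100001001010 = 0x7484A (21 bits → U+7484A).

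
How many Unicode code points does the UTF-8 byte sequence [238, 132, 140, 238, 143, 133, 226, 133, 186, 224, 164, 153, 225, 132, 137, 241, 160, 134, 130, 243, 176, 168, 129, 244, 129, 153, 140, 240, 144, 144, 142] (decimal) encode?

Byte at offset 0: 0xEE = 11101110 → 3-byte char (#1). Advance 3.
Byte at offset 3: 0xEE = 11101110 → 3-byte char (#2). Advance 3.
Byte at offset 6: 0xE2 = 11100010 → 3-byte char (#3). Advance 3.
Byte at offset 9: 0xE0 = 11100000 → 3-byte char (#4). Advance 3.
Byte at offset 12: 0xE1 = 11100001 → 3-byte char (#5). Advance 3.
Byte at offset 15: 0xF1 = 11110001 → 4-byte char (#6). Advance 4.
Byte at offset 19: 0xF3 = 11110011 → 4-byte char (#7). Advance 4.
Byte at offset 23: 0xF4 = 11110100 → 4-byte char (#8). Advance 4.
Byte at offset 27: 0xF0 = 11110000 → 4-byte char (#9). Advance 4.
Reached end at offset 31 after 9 code points.

9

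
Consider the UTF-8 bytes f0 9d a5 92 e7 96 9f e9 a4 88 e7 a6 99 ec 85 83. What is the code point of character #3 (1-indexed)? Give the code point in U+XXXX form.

U+9908

Offset 0: leading byte 0xF0 = 11110000 → 4-byte char #1 = F0 9D A5 92.
Offset 4: leading byte 0xE7 = 11100111 → 3-byte char #2 = E7 96 9F.
Offset 7: leading byte 0xE9 = 11101001 → 3-byte char #3 = E9 A4 88.
Leading byte 0xE9 = 11101001 matches 1110xxxx → 3-byte sequence.
Byte 1: 0xE9 = 11101001, payload 1001 (4 bits).
Byte 2: 0xA4 = 10100100 (10xxxxxx ✓), payload 100100.
Byte 3: 0x88 = 10001000 (10xxxxxx ✓), payload 001000.
Concatenate: 1001100100001000 = 0x9908 (16 bits → U+9908).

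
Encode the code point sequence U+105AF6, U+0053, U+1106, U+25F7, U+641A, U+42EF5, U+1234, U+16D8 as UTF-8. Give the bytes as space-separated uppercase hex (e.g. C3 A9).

F4 85 AB B6 53 E1 84 86 E2 97 B7 E6 90 9A F1 82 BB B5 E1 88 B4 E1 9B 98

U+105AF6: 4-byte form → F4 85 AB B6.
U+0053: 1-byte form → 53.
U+1106: 3-byte form → E1 84 86.
U+25F7: 3-byte form → E2 97 B7.
U+641A: 3-byte form → E6 90 9A.
U+42EF5: 4-byte form → F1 82 BB B5.
U+1234: 3-byte form → E1 88 B4.
U+16D8: 3-byte form → E1 9B 98.
Concatenated (24 bytes): F4 85 AB B6 53 E1 84 86 E2 97 B7 E6 90 9A F1 82 BB B5 E1 88 B4 E1 9B 98.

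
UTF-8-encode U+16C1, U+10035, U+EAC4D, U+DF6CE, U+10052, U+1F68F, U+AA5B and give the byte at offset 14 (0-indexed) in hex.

U+16C1 → 3-byte form E1 9B 81 at offsets 0–2.
U+10035 → 4-byte form F0 90 80 B5 at offsets 3–6.
U+EAC4D → 4-byte form F3 AA B1 8D at offsets 7–10.
U+DF6CE → 4-byte form F3 9F 9B 8E at offsets 11–14.
Offset 14 falls in char 4's range; it's byte 4 of F3 9F 9B 8E = 0x8E.

0x8E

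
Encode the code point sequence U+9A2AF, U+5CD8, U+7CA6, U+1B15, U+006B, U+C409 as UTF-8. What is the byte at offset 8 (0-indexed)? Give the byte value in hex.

U+9A2AF → 4-byte form F2 9A 8A AF at offsets 0–3.
U+5CD8 → 3-byte form E5 B3 98 at offsets 4–6.
U+7CA6 → 3-byte form E7 B2 A6 at offsets 7–9.
Offset 8 falls in char 3's range; it's byte 2 of E7 B2 A6 = 0xB2.

0xB2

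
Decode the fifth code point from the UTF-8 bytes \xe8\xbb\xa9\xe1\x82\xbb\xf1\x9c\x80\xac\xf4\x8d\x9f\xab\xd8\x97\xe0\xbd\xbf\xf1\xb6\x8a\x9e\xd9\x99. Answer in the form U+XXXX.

U+0617

Offset 0: leading byte 0xE8 = 11101000 → 3-byte char #1 = E8 BB A9.
Offset 3: leading byte 0xE1 = 11100001 → 3-byte char #2 = E1 82 BB.
Offset 6: leading byte 0xF1 = 11110001 → 4-byte char #3 = F1 9C 80 AC.
Offset 10: leading byte 0xF4 = 11110100 → 4-byte char #4 = F4 8D 9F AB.
Offset 14: leading byte 0xD8 = 11011000 → 2-byte char #5 = D8 97.
Leading byte 0xD8 = 11011000 matches 110xxxxx → 2-byte sequence.
Byte 1: 0xD8 = 11011000, payload 11000 (5 bits).
Byte 2: 0x97 = 10010111 (10xxxxxx ✓), payload 010111.
Concatenate: 11000010111 = 0x617 (11 bits → U+0617).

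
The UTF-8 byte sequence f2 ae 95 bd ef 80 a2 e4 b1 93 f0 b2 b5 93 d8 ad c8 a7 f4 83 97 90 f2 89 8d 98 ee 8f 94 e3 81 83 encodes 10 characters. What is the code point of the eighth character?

U+89358

Offset 0: leading byte 0xF2 = 11110010 → 4-byte char #1 = F2 AE 95 BD.
Offset 4: leading byte 0xEF = 11101111 → 3-byte char #2 = EF 80 A2.
Offset 7: leading byte 0xE4 = 11100100 → 3-byte char #3 = E4 B1 93.
Offset 10: leading byte 0xF0 = 11110000 → 4-byte char #4 = F0 B2 B5 93.
Offset 14: leading byte 0xD8 = 11011000 → 2-byte char #5 = D8 AD.
Offset 16: leading byte 0xC8 = 11001000 → 2-byte char #6 = C8 A7.
Offset 18: leading byte 0xF4 = 11110100 → 4-byte char #7 = F4 83 97 90.
Offset 22: leading byte 0xF2 = 11110010 → 4-byte char #8 = F2 89 8D 98.
Leading byte 0xF2 = 11110010 matches 11110xxx → 4-byte sequence.
Byte 1: 0xF2 = 11110010, payload 010 (3 bits).
Byte 2: 0x89 = 10001001 (10xxxxxx ✓), payload 001001.
Byte 3: 0x8D = 10001101 (10xxxxxx ✓), payload 001101.
Byte 4: 0x98 = 10011000 (10xxxxxx ✓), payload 011000.
Concatenate: 010001001001101011000 = 0x89358 (21 bits → U+89358).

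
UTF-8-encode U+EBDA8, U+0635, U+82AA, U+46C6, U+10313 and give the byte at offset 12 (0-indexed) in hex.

U+EBDA8 → 4-byte form F3 AB B6 A8 at offsets 0–3.
U+0635 → 2-byte form D8 B5 at offsets 4–5.
U+82AA → 3-byte form E8 8A AA at offsets 6–8.
U+46C6 → 3-byte form E4 9B 86 at offsets 9–11.
U+10313 → 4-byte form F0 90 8C 93 at offsets 12–15.
Offset 12 falls in char 5's range; it's byte 1 of F0 90 8C 93 = 0xF0.

0xF0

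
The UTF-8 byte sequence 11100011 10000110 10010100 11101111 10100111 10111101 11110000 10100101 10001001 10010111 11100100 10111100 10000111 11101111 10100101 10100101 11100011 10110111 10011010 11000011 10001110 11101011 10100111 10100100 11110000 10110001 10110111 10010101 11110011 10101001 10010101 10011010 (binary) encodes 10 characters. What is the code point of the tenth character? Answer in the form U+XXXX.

U+E955A

Offset 0: leading byte 0xE3 = 11100011 → 3-byte char #1 = E3 86 94.
Offset 3: leading byte 0xEF = 11101111 → 3-byte char #2 = EF A7 BD.
Offset 6: leading byte 0xF0 = 11110000 → 4-byte char #3 = F0 A5 89 97.
Offset 10: leading byte 0xE4 = 11100100 → 3-byte char #4 = E4 BC 87.
Offset 13: leading byte 0xEF = 11101111 → 3-byte char #5 = EF A5 A5.
Offset 16: leading byte 0xE3 = 11100011 → 3-byte char #6 = E3 B7 9A.
Offset 19: leading byte 0xC3 = 11000011 → 2-byte char #7 = C3 8E.
Offset 21: leading byte 0xEB = 11101011 → 3-byte char #8 = EB A7 A4.
Offset 24: leading byte 0xF0 = 11110000 → 4-byte char #9 = F0 B1 B7 95.
Offset 28: leading byte 0xF3 = 11110011 → 4-byte char #10 = F3 A9 95 9A.
Leading byte 0xF3 = 11110011 matches 11110xxx → 4-byte sequence.
Byte 1: 0xF3 = 11110011, payload 011 (3 bits).
Byte 2: 0xA9 = 10101001 (10xxxxxx ✓), payload 101001.
Byte 3: 0x95 = 10010101 (10xxxxxx ✓), payload 010101.
Byte 4: 0x9A = 10011010 (10xxxxxx ✓), payload 011010.
Concatenate: 011101001010101011010 = 0xE955A (21 bits → U+E955A).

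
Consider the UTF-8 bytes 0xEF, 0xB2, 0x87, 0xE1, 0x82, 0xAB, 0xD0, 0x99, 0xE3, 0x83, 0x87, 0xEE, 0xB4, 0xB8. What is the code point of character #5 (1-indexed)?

U+ED38

Offset 0: leading byte 0xEF = 11101111 → 3-byte char #1 = EF B2 87.
Offset 3: leading byte 0xE1 = 11100001 → 3-byte char #2 = E1 82 AB.
Offset 6: leading byte 0xD0 = 11010000 → 2-byte char #3 = D0 99.
Offset 8: leading byte 0xE3 = 11100011 → 3-byte char #4 = E3 83 87.
Offset 11: leading byte 0xEE = 11101110 → 3-byte char #5 = EE B4 B8.
Leading byte 0xEE = 11101110 matches 1110xxxx → 3-byte sequence.
Byte 1: 0xEE = 11101110, payload 1110 (4 bits).
Byte 2: 0xB4 = 10110100 (10xxxxxx ✓), payload 110100.
Byte 3: 0xB8 = 10111000 (10xxxxxx ✓), payload 111000.
Concatenate: 1110110100111000 = 0xED38 (16 bits → U+ED38).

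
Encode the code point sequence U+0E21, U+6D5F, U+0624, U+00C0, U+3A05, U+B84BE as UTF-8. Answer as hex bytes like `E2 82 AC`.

U+0E21: 3-byte form → E0 B8 A1.
U+6D5F: 3-byte form → E6 B5 9F.
U+0624: 2-byte form → D8 A4.
U+00C0: 2-byte form → C3 80.
U+3A05: 3-byte form → E3 A8 85.
U+B84BE: 4-byte form → F2 B8 92 BE.
Concatenated (17 bytes): E0 B8 A1 E6 B5 9F D8 A4 C3 80 E3 A8 85 F2 B8 92 BE.

E0 B8 A1 E6 B5 9F D8 A4 C3 80 E3 A8 85 F2 B8 92 BE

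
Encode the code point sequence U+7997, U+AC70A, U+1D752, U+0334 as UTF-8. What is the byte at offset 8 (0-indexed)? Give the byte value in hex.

U+7997 → 3-byte form E7 A6 97 at offsets 0–2.
U+AC70A → 4-byte form F2 AC 9C 8A at offsets 3–6.
U+1D752 → 4-byte form F0 9D 9D 92 at offsets 7–10.
Offset 8 falls in char 3's range; it's byte 2 of F0 9D 9D 92 = 0x9D.

0x9D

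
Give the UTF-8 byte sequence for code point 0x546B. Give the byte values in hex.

E5 91 AB

U+546B = 0x546B = 21611 decimal. In range U+0800–U+FFFF → 3-byte form: 1110xxxx 10xxxxxx 10xxxxxx.
Binary (16 bits): 0101010001101011.
Split 4+6+6: 0101 | 010001 | 101011.
Byte 1: 11100101 = 0xE5.
Byte 2: 10010001 = 0x91.
Byte 3: 10101011 = 0xAB.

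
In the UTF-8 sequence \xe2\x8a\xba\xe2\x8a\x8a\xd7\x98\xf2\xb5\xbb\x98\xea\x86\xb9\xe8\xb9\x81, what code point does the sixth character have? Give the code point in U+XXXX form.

Offset 0: leading byte 0xE2 = 11100010 → 3-byte char #1 = E2 8A BA.
Offset 3: leading byte 0xE2 = 11100010 → 3-byte char #2 = E2 8A 8A.
Offset 6: leading byte 0xD7 = 11010111 → 2-byte char #3 = D7 98.
Offset 8: leading byte 0xF2 = 11110010 → 4-byte char #4 = F2 B5 BB 98.
Offset 12: leading byte 0xEA = 11101010 → 3-byte char #5 = EA 86 B9.
Offset 15: leading byte 0xE8 = 11101000 → 3-byte char #6 = E8 B9 81.
Leading byte 0xE8 = 11101000 matches 1110xxxx → 3-byte sequence.
Byte 1: 0xE8 = 11101000, payload 1000 (4 bits).
Byte 2: 0xB9 = 10111001 (10xxxxxx ✓), payload 111001.
Byte 3: 0x81 = 10000001 (10xxxxxx ✓), payload 000001.
Concatenate: 1000111001000001 = 0x8E41 (16 bits → U+8E41).

U+8E41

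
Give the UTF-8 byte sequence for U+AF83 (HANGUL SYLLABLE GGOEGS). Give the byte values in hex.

U+AF83 = 0xAF83 = 44931 decimal. In range U+0800–U+FFFF → 3-byte form: 1110xxxx 10xxxxxx 10xxxxxx.
Binary (16 bits): 1010111110000011.
Split 4+6+6: 1010 | 111110 | 000011.
Byte 1: 11101010 = 0xEA.
Byte 2: 10111110 = 0xBE.
Byte 3: 10000011 = 0x83.

EA BE 83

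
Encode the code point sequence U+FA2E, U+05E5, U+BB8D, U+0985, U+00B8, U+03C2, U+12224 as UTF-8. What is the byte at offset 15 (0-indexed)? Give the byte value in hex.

U+FA2E → 3-byte form EF A8 AE at offsets 0–2.
U+05E5 → 2-byte form D7 A5 at offsets 3–4.
U+BB8D → 3-byte form EB AE 8D at offsets 5–7.
U+0985 → 3-byte form E0 A6 85 at offsets 8–10.
U+00B8 → 2-byte form C2 B8 at offsets 11–12.
U+03C2 → 2-byte form CF 82 at offsets 13–14.
U+12224 → 4-byte form F0 92 88 A4 at offsets 15–18.
Offset 15 falls in char 7's range; it's byte 1 of F0 92 88 A4 = 0xF0.

0xF0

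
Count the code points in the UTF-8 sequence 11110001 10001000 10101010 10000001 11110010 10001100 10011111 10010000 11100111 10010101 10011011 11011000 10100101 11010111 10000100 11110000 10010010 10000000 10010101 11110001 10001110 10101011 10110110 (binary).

Byte at offset 0: 0xF1 = 11110001 → 4-byte char (#1). Advance 4.
Byte at offset 4: 0xF2 = 11110010 → 4-byte char (#2). Advance 4.
Byte at offset 8: 0xE7 = 11100111 → 3-byte char (#3). Advance 3.
Byte at offset 11: 0xD8 = 11011000 → 2-byte char (#4). Advance 2.
Byte at offset 13: 0xD7 = 11010111 → 2-byte char (#5). Advance 2.
Byte at offset 15: 0xF0 = 11110000 → 4-byte char (#6). Advance 4.
Byte at offset 19: 0xF1 = 11110001 → 4-byte char (#7). Advance 4.
Reached end at offset 23 after 7 code points.

7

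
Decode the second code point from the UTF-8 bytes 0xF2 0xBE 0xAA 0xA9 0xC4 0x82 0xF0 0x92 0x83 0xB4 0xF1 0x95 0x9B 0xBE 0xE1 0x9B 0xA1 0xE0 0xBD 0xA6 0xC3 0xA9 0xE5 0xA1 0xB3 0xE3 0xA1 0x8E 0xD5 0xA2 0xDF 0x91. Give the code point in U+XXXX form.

Offset 0: leading byte 0xF2 = 11110010 → 4-byte char #1 = F2 BE AA A9.
Offset 4: leading byte 0xC4 = 11000100 → 2-byte char #2 = C4 82.
Leading byte 0xC4 = 11000100 matches 110xxxxx → 2-byte sequence.
Byte 1: 0xC4 = 11000100, payload 00100 (5 bits).
Byte 2: 0x82 = 10000010 (10xxxxxx ✓), payload 000010.
Concatenate: 00100000010 = 0x102 (11 bits → U+0102).

U+0102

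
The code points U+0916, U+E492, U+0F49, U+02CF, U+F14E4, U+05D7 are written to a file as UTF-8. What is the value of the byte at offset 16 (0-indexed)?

U+0916 → 3-byte form E0 A4 96 at offsets 0–2.
U+E492 → 3-byte form EE 92 92 at offsets 3–5.
U+0F49 → 3-byte form E0 BD 89 at offsets 6–8.
U+02CF → 2-byte form CB 8F at offsets 9–10.
U+F14E4 → 4-byte form F3 B1 93 A4 at offsets 11–14.
U+05D7 → 2-byte form D7 97 at offsets 15–16.
Offset 16 falls in char 6's range; it's byte 2 of D7 97 = 0x97.

0x97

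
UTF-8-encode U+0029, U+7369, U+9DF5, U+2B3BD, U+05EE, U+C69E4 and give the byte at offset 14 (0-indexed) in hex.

U+0029 → 1-byte form 29 at offsets 0–0.
U+7369 → 3-byte form E7 8D A9 at offsets 1–3.
U+9DF5 → 3-byte form E9 B7 B5 at offsets 4–6.
U+2B3BD → 4-byte form F0 AB 8E BD at offsets 7–10.
U+05EE → 2-byte form D7 AE at offsets 11–12.
U+C69E4 → 4-byte form F3 86 A7 A4 at offsets 13–16.
Offset 14 falls in char 6's range; it's byte 2 of F3 86 A7 A4 = 0x86.

0x86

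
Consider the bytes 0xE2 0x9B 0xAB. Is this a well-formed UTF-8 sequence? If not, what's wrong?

valid

Leading byte 0xE2 = 11100010 → 3-byte form.
Continuation bytes 0x9B=10011011, 0xAB=10101011 all match 10xxxxxx.
Decoded value 0x26EB is ≥ 0x800 (shortest form) and not a surrogate.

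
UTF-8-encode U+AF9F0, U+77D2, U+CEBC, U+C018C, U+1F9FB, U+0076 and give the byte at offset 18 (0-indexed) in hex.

U+AF9F0 → 4-byte form F2 AF A7 B0 at offsets 0–3.
U+77D2 → 3-byte form E7 9F 92 at offsets 4–6.
U+CEBC → 3-byte form EC BA BC at offsets 7–9.
U+C018C → 4-byte form F3 80 86 8C at offsets 10–13.
U+1F9FB → 4-byte form F0 9F A7 BB at offsets 14–17.
U+0076 → 1-byte form 76 at offsets 18–18.
Offset 18 falls in char 6's range; it's byte 1 of 76 = 0x76.

0x76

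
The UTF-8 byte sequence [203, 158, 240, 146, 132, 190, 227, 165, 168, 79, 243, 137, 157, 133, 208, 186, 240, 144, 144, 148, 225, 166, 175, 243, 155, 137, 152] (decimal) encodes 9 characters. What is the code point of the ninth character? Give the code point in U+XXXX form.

U+DB258

Offset 0: leading byte 0xCB = 11001011 → 2-byte char #1 = CB 9E.
Offset 2: leading byte 0xF0 = 11110000 → 4-byte char #2 = F0 92 84 BE.
Offset 6: leading byte 0xE3 = 11100011 → 3-byte char #3 = E3 A5 A8.
Offset 9: leading byte 0x4F = 01001111 → 1-byte char #4 = 4F.
Offset 10: leading byte 0xF3 = 11110011 → 4-byte char #5 = F3 89 9D 85.
Offset 14: leading byte 0xD0 = 11010000 → 2-byte char #6 = D0 BA.
Offset 16: leading byte 0xF0 = 11110000 → 4-byte char #7 = F0 90 90 94.
Offset 20: leading byte 0xE1 = 11100001 → 3-byte char #8 = E1 A6 AF.
Offset 23: leading byte 0xF3 = 11110011 → 4-byte char #9 = F3 9B 89 98.
Leading byte 0xF3 = 11110011 matches 11110xxx → 4-byte sequence.
Byte 1: 0xF3 = 11110011, payload 011 (3 bits).
Byte 2: 0x9B = 10011011 (10xxxxxx ✓), payload 011011.
Byte 3: 0x89 = 10001001 (10xxxxxx ✓), payload 001001.
Byte 4: 0x98 = 10011000 (10xxxxxx ✓), payload 011000.
Concatenate: 011011011001001011000 = 0xDB258 (21 bits → U+DB258).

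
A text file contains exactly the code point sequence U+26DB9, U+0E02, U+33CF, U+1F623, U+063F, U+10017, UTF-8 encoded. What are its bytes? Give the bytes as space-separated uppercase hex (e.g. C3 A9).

U+26DB9: 4-byte form → F0 A6 B6 B9.
U+0E02: 3-byte form → E0 B8 82.
U+33CF: 3-byte form → E3 8F 8F.
U+1F623: 4-byte form → F0 9F 98 A3.
U+063F: 2-byte form → D8 BF.
U+10017: 4-byte form → F0 90 80 97.
Concatenated (20 bytes): F0 A6 B6 B9 E0 B8 82 E3 8F 8F F0 9F 98 A3 D8 BF F0 90 80 97.

F0 A6 B6 B9 E0 B8 82 E3 8F 8F F0 9F 98 A3 D8 BF F0 90 80 97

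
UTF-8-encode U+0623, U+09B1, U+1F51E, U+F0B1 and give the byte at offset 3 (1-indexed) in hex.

1-indexed offset 3 is 0-indexed offset 2.
U+0623 → 2-byte form D8 A3 at offsets 0–1.
U+09B1 → 3-byte form E0 A6 B1 at offsets 2–4.
Offset 2 falls in char 2's range; it's byte 1 of E0 A6 B1 = 0xE0.

0xE0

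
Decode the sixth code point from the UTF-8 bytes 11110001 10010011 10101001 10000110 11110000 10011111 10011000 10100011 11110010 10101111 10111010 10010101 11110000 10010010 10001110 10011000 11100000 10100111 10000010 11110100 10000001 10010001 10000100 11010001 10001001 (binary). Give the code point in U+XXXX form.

U+101444

Offset 0: leading byte 0xF1 = 11110001 → 4-byte char #1 = F1 93 A9 86.
Offset 4: leading byte 0xF0 = 11110000 → 4-byte char #2 = F0 9F 98 A3.
Offset 8: leading byte 0xF2 = 11110010 → 4-byte char #3 = F2 AF BA 95.
Offset 12: leading byte 0xF0 = 11110000 → 4-byte char #4 = F0 92 8E 98.
Offset 16: leading byte 0xE0 = 11100000 → 3-byte char #5 = E0 A7 82.
Offset 19: leading byte 0xF4 = 11110100 → 4-byte char #6 = F4 81 91 84.
Leading byte 0xF4 = 11110100 matches 11110xxx → 4-byte sequence.
Byte 1: 0xF4 = 11110100, payload 100 (3 bits).
Byte 2: 0x81 = 10000001 (10xxxxxx ✓), payload 000001.
Byte 3: 0x91 = 10010001 (10xxxxxx ✓), payload 010001.
Byte 4: 0x84 = 10000100 (10xxxxxx ✓), payload 000100.
Concatenate: 100000001010001000100 = 0x101444 (21 bits → U+101444).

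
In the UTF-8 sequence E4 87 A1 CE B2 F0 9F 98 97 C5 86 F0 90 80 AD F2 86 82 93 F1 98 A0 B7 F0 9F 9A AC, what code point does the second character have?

Offset 0: leading byte 0xE4 = 11100100 → 3-byte char #1 = E4 87 A1.
Offset 3: leading byte 0xCE = 11001110 → 2-byte char #2 = CE B2.
Leading byte 0xCE = 11001110 matches 110xxxxx → 2-byte sequence.
Byte 1: 0xCE = 11001110, payload 01110 (5 bits).
Byte 2: 0xB2 = 10110010 (10xxxxxx ✓), payload 110010.
Concatenate: 01110110010 = 0x3B2 (11 bits → U+03B2).

U+03B2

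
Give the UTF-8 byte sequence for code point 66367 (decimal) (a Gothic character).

F0 90 8C BF

U+1033F = 0x1033F = 66367 decimal. In range U+10000–U+10FFFF → 4-byte form: 11110xxx 10xxxxxx 10xxxxxx 10xxxxxx.
Binary (21 bits): 000010000001100111111.
Split 3+6+6+6: 000 | 010000 | 001100 | 111111.
Byte 1: 11110000 = 0xF0.
Byte 2: 10010000 = 0x90.
Byte 3: 10001100 = 0x8C.
Byte 4: 10111111 = 0xBF.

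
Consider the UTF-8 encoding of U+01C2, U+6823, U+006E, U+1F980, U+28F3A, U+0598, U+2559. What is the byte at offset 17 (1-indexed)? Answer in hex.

1-indexed offset 17 is 0-indexed offset 16.
U+01C2 → 2-byte form C7 82 at offsets 0–1.
U+6823 → 3-byte form E6 A0 A3 at offsets 2–4.
U+006E → 1-byte form 6E at offsets 5–5.
U+1F980 → 4-byte form F0 9F A6 80 at offsets 6–9.
U+28F3A → 4-byte form F0 A8 BC BA at offsets 10–13.
U+0598 → 2-byte form D6 98 at offsets 14–15.
U+2559 → 3-byte form E2 95 99 at offsets 16–18.
Offset 16 falls in char 7's range; it's byte 1 of E2 95 99 = 0xE2.

0xE2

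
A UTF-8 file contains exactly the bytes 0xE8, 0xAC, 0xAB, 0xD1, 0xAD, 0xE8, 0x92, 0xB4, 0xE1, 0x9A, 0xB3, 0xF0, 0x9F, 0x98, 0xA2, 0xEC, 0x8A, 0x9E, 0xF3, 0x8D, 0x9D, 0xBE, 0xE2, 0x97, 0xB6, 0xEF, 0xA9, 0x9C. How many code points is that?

9

Byte at offset 0: 0xE8 = 11101000 → 3-byte char (#1). Advance 3.
Byte at offset 3: 0xD1 = 11010001 → 2-byte char (#2). Advance 2.
Byte at offset 5: 0xE8 = 11101000 → 3-byte char (#3). Advance 3.
Byte at offset 8: 0xE1 = 11100001 → 3-byte char (#4). Advance 3.
Byte at offset 11: 0xF0 = 11110000 → 4-byte char (#5). Advance 4.
Byte at offset 15: 0xEC = 11101100 → 3-byte char (#6). Advance 3.
Byte at offset 18: 0xF3 = 11110011 → 4-byte char (#7). Advance 4.
Byte at offset 22: 0xE2 = 11100010 → 3-byte char (#8). Advance 3.
Byte at offset 25: 0xEF = 11101111 → 3-byte char (#9). Advance 3.
Reached end at offset 28 after 9 code points.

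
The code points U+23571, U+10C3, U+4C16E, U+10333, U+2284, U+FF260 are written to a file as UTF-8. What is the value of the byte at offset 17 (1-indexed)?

0x8A

1-indexed offset 17 is 0-indexed offset 16.
U+23571 → 4-byte form F0 A3 95 B1 at offsets 0–3.
U+10C3 → 3-byte form E1 83 83 at offsets 4–6.
U+4C16E → 4-byte form F1 8C 85 AE at offsets 7–10.
U+10333 → 4-byte form F0 90 8C B3 at offsets 11–14.
U+2284 → 3-byte form E2 8A 84 at offsets 15–17.
Offset 16 falls in char 5's range; it's byte 2 of E2 8A 84 = 0x8A.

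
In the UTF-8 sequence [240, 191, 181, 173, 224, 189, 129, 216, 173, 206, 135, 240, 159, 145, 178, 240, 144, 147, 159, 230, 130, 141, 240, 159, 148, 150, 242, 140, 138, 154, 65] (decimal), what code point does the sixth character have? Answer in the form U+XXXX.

U+104DF

Offset 0: leading byte 0xF0 = 11110000 → 4-byte char #1 = F0 BF B5 AD.
Offset 4: leading byte 0xE0 = 11100000 → 3-byte char #2 = E0 BD 81.
Offset 7: leading byte 0xD8 = 11011000 → 2-byte char #3 = D8 AD.
Offset 9: leading byte 0xCE = 11001110 → 2-byte char #4 = CE 87.
Offset 11: leading byte 0xF0 = 11110000 → 4-byte char #5 = F0 9F 91 B2.
Offset 15: leading byte 0xF0 = 11110000 → 4-byte char #6 = F0 90 93 9F.
Leading byte 0xF0 = 11110000 matches 11110xxx → 4-byte sequence.
Byte 1: 0xF0 = 11110000, payload 000 (3 bits).
Byte 2: 0x90 = 10010000 (10xxxxxx ✓), payload 010000.
Byte 3: 0x93 = 10010011 (10xxxxxx ✓), payload 010011.
Byte 4: 0x9F = 10011111 (10xxxxxx ✓), payload 011111.
Concatenate: 000010000010011011111 = 0x104DF (21 bits → U+104DF).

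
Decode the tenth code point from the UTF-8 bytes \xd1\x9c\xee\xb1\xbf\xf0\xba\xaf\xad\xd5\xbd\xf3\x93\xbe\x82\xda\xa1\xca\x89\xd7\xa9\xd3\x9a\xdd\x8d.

Offset 0: leading byte 0xD1 = 11010001 → 2-byte char #1 = D1 9C.
Offset 2: leading byte 0xEE = 11101110 → 3-byte char #2 = EE B1 BF.
Offset 5: leading byte 0xF0 = 11110000 → 4-byte char #3 = F0 BA AF AD.
Offset 9: leading byte 0xD5 = 11010101 → 2-byte char #4 = D5 BD.
Offset 11: leading byte 0xF3 = 11110011 → 4-byte char #5 = F3 93 BE 82.
Offset 15: leading byte 0xDA = 11011010 → 2-byte char #6 = DA A1.
Offset 17: leading byte 0xCA = 11001010 → 2-byte char #7 = CA 89.
Offset 19: leading byte 0xD7 = 11010111 → 2-byte char #8 = D7 A9.
Offset 21: leading byte 0xD3 = 11010011 → 2-byte char #9 = D3 9A.
Offset 23: leading byte 0xDD = 11011101 → 2-byte char #10 = DD 8D.
Leading byte 0xDD = 11011101 matches 110xxxxx → 2-byte sequence.
Byte 1: 0xDD = 11011101, payload 11101 (5 bits).
Byte 2: 0x8D = 10001101 (10xxxxxx ✓), payload 001101.
Concatenate: 11101001101 = 0x74D (11 bits → U+074D).

U+074D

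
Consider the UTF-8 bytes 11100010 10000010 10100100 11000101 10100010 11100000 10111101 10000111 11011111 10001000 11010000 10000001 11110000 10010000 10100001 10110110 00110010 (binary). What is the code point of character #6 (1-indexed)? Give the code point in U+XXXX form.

Offset 0: leading byte 0xE2 = 11100010 → 3-byte char #1 = E2 82 A4.
Offset 3: leading byte 0xC5 = 11000101 → 2-byte char #2 = C5 A2.
Offset 5: leading byte 0xE0 = 11100000 → 3-byte char #3 = E0 BD 87.
Offset 8: leading byte 0xDF = 11011111 → 2-byte char #4 = DF 88.
Offset 10: leading byte 0xD0 = 11010000 → 2-byte char #5 = D0 81.
Offset 12: leading byte 0xF0 = 11110000 → 4-byte char #6 = F0 90 A1 B6.
Leading byte 0xF0 = 11110000 matches 11110xxx → 4-byte sequence.
Byte 1: 0xF0 = 11110000, payload 000 (3 bits).
Byte 2: 0x90 = 10010000 (10xxxxxx ✓), payload 010000.
Byte 3: 0xA1 = 10100001 (10xxxxxx ✓), payload 100001.
Byte 4: 0xB6 = 10110110 (10xxxxxx ✓), payload 110110.
Concatenate: 000010000100001110110 = 0x10876 (21 bits → U+10876).

U+10876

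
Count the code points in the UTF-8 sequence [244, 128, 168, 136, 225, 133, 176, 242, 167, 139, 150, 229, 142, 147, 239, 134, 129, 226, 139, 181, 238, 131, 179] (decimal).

Byte at offset 0: 0xF4 = 11110100 → 4-byte char (#1). Advance 4.
Byte at offset 4: 0xE1 = 11100001 → 3-byte char (#2). Advance 3.
Byte at offset 7: 0xF2 = 11110010 → 4-byte char (#3). Advance 4.
Byte at offset 11: 0xE5 = 11100101 → 3-byte char (#4). Advance 3.
Byte at offset 14: 0xEF = 11101111 → 3-byte char (#5). Advance 3.
Byte at offset 17: 0xE2 = 11100010 → 3-byte char (#6). Advance 3.
Byte at offset 20: 0xEE = 11101110 → 3-byte char (#7). Advance 3.
Reached end at offset 23 after 7 code points.

7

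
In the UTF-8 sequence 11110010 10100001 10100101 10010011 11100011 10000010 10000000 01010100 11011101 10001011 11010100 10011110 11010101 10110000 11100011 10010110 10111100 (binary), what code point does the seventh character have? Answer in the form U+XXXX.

U+35BC

Offset 0: leading byte 0xF2 = 11110010 → 4-byte char #1 = F2 A1 A5 93.
Offset 4: leading byte 0xE3 = 11100011 → 3-byte char #2 = E3 82 80.
Offset 7: leading byte 0x54 = 01010100 → 1-byte char #3 = 54.
Offset 8: leading byte 0xDD = 11011101 → 2-byte char #4 = DD 8B.
Offset 10: leading byte 0xD4 = 11010100 → 2-byte char #5 = D4 9E.
Offset 12: leading byte 0xD5 = 11010101 → 2-byte char #6 = D5 B0.
Offset 14: leading byte 0xE3 = 11100011 → 3-byte char #7 = E3 96 BC.
Leading byte 0xE3 = 11100011 matches 1110xxxx → 3-byte sequence.
Byte 1: 0xE3 = 11100011, payload 0011 (4 bits).
Byte 2: 0x96 = 10010110 (10xxxxxx ✓), payload 010110.
Byte 3: 0xBC = 10111100 (10xxxxxx ✓), payload 111100.
Concatenate: 0011010110111100 = 0x35BC (16 bits → U+35BC).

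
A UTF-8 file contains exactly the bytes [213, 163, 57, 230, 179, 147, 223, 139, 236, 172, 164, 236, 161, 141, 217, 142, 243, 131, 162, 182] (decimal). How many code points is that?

Byte at offset 0: 0xD5 = 11010101 → 2-byte char (#1). Advance 2.
Byte at offset 2: 0x39 = 00111001 → 1-byte char (#2). Advance 1.
Byte at offset 3: 0xE6 = 11100110 → 3-byte char (#3). Advance 3.
Byte at offset 6: 0xDF = 11011111 → 2-byte char (#4). Advance 2.
Byte at offset 8: 0xEC = 11101100 → 3-byte char (#5). Advance 3.
Byte at offset 11: 0xEC = 11101100 → 3-byte char (#6). Advance 3.
Byte at offset 14: 0xD9 = 11011001 → 2-byte char (#7). Advance 2.
Byte at offset 16: 0xF3 = 11110011 → 4-byte char (#8). Advance 4.
Reached end at offset 20 after 8 code points.

8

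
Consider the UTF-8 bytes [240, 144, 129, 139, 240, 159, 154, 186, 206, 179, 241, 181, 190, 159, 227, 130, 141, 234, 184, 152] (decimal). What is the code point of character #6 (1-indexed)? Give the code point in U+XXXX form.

Offset 0: leading byte 0xF0 = 11110000 → 4-byte char #1 = F0 90 81 8B.
Offset 4: leading byte 0xF0 = 11110000 → 4-byte char #2 = F0 9F 9A BA.
Offset 8: leading byte 0xCE = 11001110 → 2-byte char #3 = CE B3.
Offset 10: leading byte 0xF1 = 11110001 → 4-byte char #4 = F1 B5 BE 9F.
Offset 14: leading byte 0xE3 = 11100011 → 3-byte char #5 = E3 82 8D.
Offset 17: leading byte 0xEA = 11101010 → 3-byte char #6 = EA B8 98.
Leading byte 0xEA = 11101010 matches 1110xxxx → 3-byte sequence.
Byte 1: 0xEA = 11101010, payload 1010 (4 bits).
Byte 2: 0xB8 = 10111000 (10xxxxxx ✓), payload 111000.
Byte 3: 0x98 = 10011000 (10xxxxxx ✓), payload 011000.
Concatenate: 1010111000011000 = 0xAE18 (16 bits → U+AE18).

U+AE18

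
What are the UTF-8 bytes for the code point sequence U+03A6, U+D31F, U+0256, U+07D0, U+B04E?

CE A6 ED 8C 9F C9 96 DF 90 EB 81 8E

U+03A6: 2-byte form → CE A6.
U+D31F: 3-byte form → ED 8C 9F.
U+0256: 2-byte form → C9 96.
U+07D0: 2-byte form → DF 90.
U+B04E: 3-byte form → EB 81 8E.
Concatenated (12 bytes): CE A6 ED 8C 9F C9 96 DF 90 EB 81 8E.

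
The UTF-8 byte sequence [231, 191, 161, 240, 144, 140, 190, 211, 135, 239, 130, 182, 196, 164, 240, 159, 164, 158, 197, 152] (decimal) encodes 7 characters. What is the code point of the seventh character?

Offset 0: leading byte 0xE7 = 11100111 → 3-byte char #1 = E7 BF A1.
Offset 3: leading byte 0xF0 = 11110000 → 4-byte char #2 = F0 90 8C BE.
Offset 7: leading byte 0xD3 = 11010011 → 2-byte char #3 = D3 87.
Offset 9: leading byte 0xEF = 11101111 → 3-byte char #4 = EF 82 B6.
Offset 12: leading byte 0xC4 = 11000100 → 2-byte char #5 = C4 A4.
Offset 14: leading byte 0xF0 = 11110000 → 4-byte char #6 = F0 9F A4 9E.
Offset 18: leading byte 0xC5 = 11000101 → 2-byte char #7 = C5 98.
Leading byte 0xC5 = 11000101 matches 110xxxxx → 2-byte sequence.
Byte 1: 0xC5 = 11000101, payload 00101 (5 bits).
Byte 2: 0x98 = 10011000 (10xxxxxx ✓), payload 011000.
Concatenate: 00101011000 = 0x158 (11 bits → U+0158).

U+0158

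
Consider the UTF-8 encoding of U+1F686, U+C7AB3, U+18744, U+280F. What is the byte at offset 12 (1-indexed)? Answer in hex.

0x84

1-indexed offset 12 is 0-indexed offset 11.
U+1F686 → 4-byte form F0 9F 9A 86 at offsets 0–3.
U+C7AB3 → 4-byte form F3 87 AA B3 at offsets 4–7.
U+18744 → 4-byte form F0 98 9D 84 at offsets 8–11.
Offset 11 falls in char 3's range; it's byte 4 of F0 98 9D 84 = 0x84.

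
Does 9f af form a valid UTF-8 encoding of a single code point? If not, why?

invalid (continuation byte with no leading byte)

Byte 0x9F = 10011111 has the form 10xxxxxx — a continuation byte — but there is no preceding leading byte.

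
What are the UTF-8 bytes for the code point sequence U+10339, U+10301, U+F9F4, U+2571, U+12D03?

F0 90 8C B9 F0 90 8C 81 EF A7 B4 E2 95 B1 F0 92 B4 83

U+10339: 4-byte form → F0 90 8C B9.
U+10301: 4-byte form → F0 90 8C 81.
U+F9F4: 3-byte form → EF A7 B4.
U+2571: 3-byte form → E2 95 B1.
U+12D03: 4-byte form → F0 92 B4 83.
Concatenated (18 bytes): F0 90 8C B9 F0 90 8C 81 EF A7 B4 E2 95 B1 F0 92 B4 83.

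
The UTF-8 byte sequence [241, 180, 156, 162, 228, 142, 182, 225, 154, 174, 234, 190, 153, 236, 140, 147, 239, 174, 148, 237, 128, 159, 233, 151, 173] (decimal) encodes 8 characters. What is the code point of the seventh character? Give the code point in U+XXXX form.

Offset 0: leading byte 0xF1 = 11110001 → 4-byte char #1 = F1 B4 9C A2.
Offset 4: leading byte 0xE4 = 11100100 → 3-byte char #2 = E4 8E B6.
Offset 7: leading byte 0xE1 = 11100001 → 3-byte char #3 = E1 9A AE.
Offset 10: leading byte 0xEA = 11101010 → 3-byte char #4 = EA BE 99.
Offset 13: leading byte 0xEC = 11101100 → 3-byte char #5 = EC 8C 93.
Offset 16: leading byte 0xEF = 11101111 → 3-byte char #6 = EF AE 94.
Offset 19: leading byte 0xED = 11101101 → 3-byte char #7 = ED 80 9F.
Leading byte 0xED = 11101101 matches 1110xxxx → 3-byte sequence.
Byte 1: 0xED = 11101101, payload 1101 (4 bits).
Byte 2: 0x80 = 10000000 (10xxxxxx ✓), payload 000000.
Byte 3: 0x9F = 10011111 (10xxxxxx ✓), payload 011111.
Concatenate: 1101000000011111 = 0xD01F (16 bits → U+D01F).

U+D01F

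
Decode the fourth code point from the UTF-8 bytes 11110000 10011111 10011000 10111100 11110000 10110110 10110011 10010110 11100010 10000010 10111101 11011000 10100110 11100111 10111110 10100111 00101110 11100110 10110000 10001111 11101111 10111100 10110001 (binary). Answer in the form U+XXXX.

U+0626

Offset 0: leading byte 0xF0 = 11110000 → 4-byte char #1 = F0 9F 98 BC.
Offset 4: leading byte 0xF0 = 11110000 → 4-byte char #2 = F0 B6 B3 96.
Offset 8: leading byte 0xE2 = 11100010 → 3-byte char #3 = E2 82 BD.
Offset 11: leading byte 0xD8 = 11011000 → 2-byte char #4 = D8 A6.
Leading byte 0xD8 = 11011000 matches 110xxxxx → 2-byte sequence.
Byte 1: 0xD8 = 11011000, payload 11000 (5 bits).
Byte 2: 0xA6 = 10100110 (10xxxxxx ✓), payload 100110.
Concatenate: 11000100110 = 0x626 (11 bits → U+0626).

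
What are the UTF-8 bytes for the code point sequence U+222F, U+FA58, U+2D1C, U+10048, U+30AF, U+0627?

E2 88 AF EF A9 98 E2 B4 9C F0 90 81 88 E3 82 AF D8 A7

U+222F: 3-byte form → E2 88 AF.
U+FA58: 3-byte form → EF A9 98.
U+2D1C: 3-byte form → E2 B4 9C.
U+10048: 4-byte form → F0 90 81 88.
U+30AF: 3-byte form → E3 82 AF.
U+0627: 2-byte form → D8 A7.
Concatenated (18 bytes): E2 88 AF EF A9 98 E2 B4 9C F0 90 81 88 E3 82 AF D8 A7.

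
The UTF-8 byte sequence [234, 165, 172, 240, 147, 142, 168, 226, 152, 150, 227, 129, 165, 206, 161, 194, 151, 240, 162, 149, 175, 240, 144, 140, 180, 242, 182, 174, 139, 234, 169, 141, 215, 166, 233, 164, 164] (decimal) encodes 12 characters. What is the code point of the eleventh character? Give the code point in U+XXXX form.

Offset 0: leading byte 0xEA = 11101010 → 3-byte char #1 = EA A5 AC.
Offset 3: leading byte 0xF0 = 11110000 → 4-byte char #2 = F0 93 8E A8.
Offset 7: leading byte 0xE2 = 11100010 → 3-byte char #3 = E2 98 96.
Offset 10: leading byte 0xE3 = 11100011 → 3-byte char #4 = E3 81 A5.
Offset 13: leading byte 0xCE = 11001110 → 2-byte char #5 = CE A1.
Offset 15: leading byte 0xC2 = 11000010 → 2-byte char #6 = C2 97.
Offset 17: leading byte 0xF0 = 11110000 → 4-byte char #7 = F0 A2 95 AF.
Offset 21: leading byte 0xF0 = 11110000 → 4-byte char #8 = F0 90 8C B4.
Offset 25: leading byte 0xF2 = 11110010 → 4-byte char #9 = F2 B6 AE 8B.
Offset 29: leading byte 0xEA = 11101010 → 3-byte char #10 = EA A9 8D.
Offset 32: leading byte 0xD7 = 11010111 → 2-byte char #11 = D7 A6.
Leading byte 0xD7 = 11010111 matches 110xxxxx → 2-byte sequence.
Byte 1: 0xD7 = 11010111, payload 10111 (5 bits).
Byte 2: 0xA6 = 10100110 (10xxxxxx ✓), payload 100110.
Concatenate: 10111100110 = 0x5E6 (11 bits → U+05E6).

U+05E6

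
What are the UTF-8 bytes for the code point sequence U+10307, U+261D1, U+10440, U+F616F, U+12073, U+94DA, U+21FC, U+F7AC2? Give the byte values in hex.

U+10307: 4-byte form → F0 90 8C 87.
U+261D1: 4-byte form → F0 A6 87 91.
U+10440: 4-byte form → F0 90 91 80.
U+F616F: 4-byte form → F3 B6 85 AF.
U+12073: 4-byte form → F0 92 81 B3.
U+94DA: 3-byte form → E9 93 9A.
U+21FC: 3-byte form → E2 87 BC.
U+F7AC2: 4-byte form → F3 B7 AB 82.
Concatenated (30 bytes): F0 90 8C 87 F0 A6 87 91 F0 90 91 80 F3 B6 85 AF F0 92 81 B3 E9 93 9A E2 87 BC F3 B7 AB 82.

F0 90 8C 87 F0 A6 87 91 F0 90 91 80 F3 B6 85 AF F0 92 81 B3 E9 93 9A E2 87 BC F3 B7 AB 82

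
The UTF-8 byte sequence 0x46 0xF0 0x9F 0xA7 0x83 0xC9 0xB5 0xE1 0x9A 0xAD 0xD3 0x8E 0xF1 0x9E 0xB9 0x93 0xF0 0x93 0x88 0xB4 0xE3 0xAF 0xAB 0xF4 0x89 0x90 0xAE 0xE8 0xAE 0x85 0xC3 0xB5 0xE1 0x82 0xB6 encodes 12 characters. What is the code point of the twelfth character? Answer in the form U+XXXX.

Offset 0: leading byte 0x46 = 01000110 → 1-byte char #1 = 46.
Offset 1: leading byte 0xF0 = 11110000 → 4-byte char #2 = F0 9F A7 83.
Offset 5: leading byte 0xC9 = 11001001 → 2-byte char #3 = C9 B5.
Offset 7: leading byte 0xE1 = 11100001 → 3-byte char #4 = E1 9A AD.
Offset 10: leading byte 0xD3 = 11010011 → 2-byte char #5 = D3 8E.
Offset 12: leading byte 0xF1 = 11110001 → 4-byte char #6 = F1 9E B9 93.
Offset 16: leading byte 0xF0 = 11110000 → 4-byte char #7 = F0 93 88 B4.
Offset 20: leading byte 0xE3 = 11100011 → 3-byte char #8 = E3 AF AB.
Offset 23: leading byte 0xF4 = 11110100 → 4-byte char #9 = F4 89 90 AE.
Offset 27: leading byte 0xE8 = 11101000 → 3-byte char #10 = E8 AE 85.
Offset 30: leading byte 0xC3 = 11000011 → 2-byte char #11 = C3 B5.
Offset 32: leading byte 0xE1 = 11100001 → 3-byte char #12 = E1 82 B6.
Leading byte 0xE1 = 11100001 matches 1110xxxx → 3-byte sequence.
Byte 1: 0xE1 = 11100001, payload 0001 (4 bits).
Byte 2: 0x82 = 10000010 (10xxxxxx ✓), payload 000010.
Byte 3: 0xB6 = 10110110 (10xxxxxx ✓), payload 110110.
Concatenate: 0001000010110110 = 0x10B6 (16 bits → U+10B6).

U+10B6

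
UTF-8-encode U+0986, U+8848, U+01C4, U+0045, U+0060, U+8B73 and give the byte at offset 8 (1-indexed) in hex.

1-indexed offset 8 is 0-indexed offset 7.
U+0986 → 3-byte form E0 A6 86 at offsets 0–2.
U+8848 → 3-byte form E8 A1 88 at offsets 3–5.
U+01C4 → 2-byte form C7 84 at offsets 6–7.
Offset 7 falls in char 3's range; it's byte 2 of C7 84 = 0x84.

0x84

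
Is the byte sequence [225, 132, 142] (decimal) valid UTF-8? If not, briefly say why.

Leading byte 0xE1 = 11100001 → 3-byte form.
Continuation bytes 0x84=10000100, 0x8E=10001110 all match 10xxxxxx.
Decoded value 0x110E is ≥ 0x800 (shortest form) and not a surrogate.

valid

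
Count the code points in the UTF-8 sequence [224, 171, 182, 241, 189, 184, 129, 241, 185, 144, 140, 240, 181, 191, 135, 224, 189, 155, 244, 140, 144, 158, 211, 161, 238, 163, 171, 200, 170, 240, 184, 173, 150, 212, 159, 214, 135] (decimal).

Byte at offset 0: 0xE0 = 11100000 → 3-byte char (#1). Advance 3.
Byte at offset 3: 0xF1 = 11110001 → 4-byte char (#2). Advance 4.
Byte at offset 7: 0xF1 = 11110001 → 4-byte char (#3). Advance 4.
Byte at offset 11: 0xF0 = 11110000 → 4-byte char (#4). Advance 4.
Byte at offset 15: 0xE0 = 11100000 → 3-byte char (#5). Advance 3.
Byte at offset 18: 0xF4 = 11110100 → 4-byte char (#6). Advance 4.
Byte at offset 22: 0xD3 = 11010011 → 2-byte char (#7). Advance 2.
Byte at offset 24: 0xEE = 11101110 → 3-byte char (#8). Advance 3.
Byte at offset 27: 0xC8 = 11001000 → 2-byte char (#9). Advance 2.
Byte at offset 29: 0xF0 = 11110000 → 4-byte char (#10). Advance 4.
Byte at offset 33: 0xD4 = 11010100 → 2-byte char (#11). Advance 2.
Byte at offset 35: 0xD6 = 11010110 → 2-byte char (#12). Advance 2.
Reached end at offset 37 after 12 code points.

12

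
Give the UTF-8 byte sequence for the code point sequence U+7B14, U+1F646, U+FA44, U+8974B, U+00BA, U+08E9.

U+7B14: 3-byte form → E7 AC 94.
U+1F646: 4-byte form → F0 9F 99 86.
U+FA44: 3-byte form → EF A9 84.
U+8974B: 4-byte form → F2 89 9D 8B.
U+00BA: 2-byte form → C2 BA.
U+08E9: 3-byte form → E0 A3 A9.
Concatenated (19 bytes): E7 AC 94 F0 9F 99 86 EF A9 84 F2 89 9D 8B C2 BA E0 A3 A9.

E7 AC 94 F0 9F 99 86 EF A9 84 F2 89 9D 8B C2 BA E0 A3 A9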